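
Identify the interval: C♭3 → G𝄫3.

C to G spans five letter names (C-D-E-F-G), so the interval is some kind of fifth.
Cb3 to Gbb3 spans 6 semitones — one semitone narrower than the perfect fifth (7) — giving a diminished fifth.

diminished 5th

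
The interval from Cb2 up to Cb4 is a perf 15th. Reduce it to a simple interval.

perfect 8th

Take out an octave (7 from the number): 15 − 7 = 8.
Quality carries through unchanged, so the simple form is a perfect octave.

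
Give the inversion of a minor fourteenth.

major 2nd

First reduce the compound minor fourteenth to its simple form, a minor seventh.
Inverted interval numbers add to nine, so a seventh pairs with a second (7 + 2 = 9).
And minor becomes major under inversion, so we get a major second.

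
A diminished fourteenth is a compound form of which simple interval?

Take out an octave (7 from the number): 14 − 7 = 7.
Quality carries through unchanged, so the simple form is a diminished seventh.

d7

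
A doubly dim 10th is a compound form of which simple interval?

Subtracting seven from the interval number removes an octave: 10 − 7 = 3.
That makes a doubly diminished tenth a compound doubly diminished third — an octave plus a doubly diminished third.

doubly diminished 3rd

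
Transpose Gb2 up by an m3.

Bbb2

The third takes the letter from G up to B.
Moving 3 semitones up from Gb2 (the size of a minor third) reaches Bbb2.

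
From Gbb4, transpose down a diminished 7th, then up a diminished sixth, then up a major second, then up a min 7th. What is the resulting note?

Gbb4 down a diminished seventh → Ab3 (9 semitones).
Ab3 up a diminished sixth → Fbb4 (7 semitones).
A major second up from Fbb4 is Gbb4.
Up a minor seventh from Gbb4: Fbb5 (10 semitones up).

Fbb5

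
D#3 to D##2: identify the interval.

Descending from D#3 to D##2 is the same interval as ascending D##2 to D#3.
D to D is the same letter name, plus an octave — that makes it an octave of some quality.
D##2 to D#3 spans 11 semitones — one semitone narrower than the perfect octave (12) — giving a diminished octave.

diminished 8th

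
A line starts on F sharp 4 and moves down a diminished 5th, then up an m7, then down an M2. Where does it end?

G sharp 4

A diminished fifth down from F#4 is B#3.
B#3 up a minor seventh → A#4 (10 semitones).
Down a major second from A#4: G#4 (2 semitones down).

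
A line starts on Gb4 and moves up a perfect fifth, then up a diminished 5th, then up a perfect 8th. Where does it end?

Up a perfect fifth from Gb4: Db5 (7 semitones up).
A diminished fifth up from Db5 is Abb5.
A perfect octave up from Abb5 is Abb6.

Abb6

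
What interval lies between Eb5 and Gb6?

m10

E to G spans three letter names (E-F-G), plus an octave, so the interval is some kind of tenth.
Eb5 to Gb6 is 15 semitones, a half step short of the major tenth (16), so this is minor.
(Equivalently, a compound minor third: a minor third plus an octave.)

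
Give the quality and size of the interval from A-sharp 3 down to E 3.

Descending from A#3 to E3 is the same interval as ascending E3 to A#3.
E to A spans four letter names (E-F-G-A), so the interval is some kind of fourth.
The perfect fourth is 5 semitones; here we have 6, one semitone wider: augmented.

augmented fourth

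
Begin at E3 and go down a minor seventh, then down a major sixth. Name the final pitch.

A1

A minor seventh down from E3 is F#2.
A major sixth down from F#2 is A1.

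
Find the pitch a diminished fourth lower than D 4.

The fourth takes the letter from D down to A.
Moving 4 semitones down from D4 (the size of a diminished fourth) reaches A#3.

A-sharp 3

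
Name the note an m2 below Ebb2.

Db2

Two letter names down from E: D.
A minor second spans 1 semitone, so from Ebb2 the target pitch is Db2.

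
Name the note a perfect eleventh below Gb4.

Db3

Counting four letter names plus an octave down from G lands on D.
A perfect eleventh spans 17 semitones, so from Gb4 the target pitch is Db3.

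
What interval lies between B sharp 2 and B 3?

B to B is the same letter name, plus an octave — that makes it an octave of some quality.
The perfect octave is 12 semitones; here we have 11, one semitone narrower: diminished.

diminished octave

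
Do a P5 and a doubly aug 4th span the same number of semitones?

Both span 7 semitones: a perfect fifth and a doubly augmented fourth are the same chromatic distance.

Yes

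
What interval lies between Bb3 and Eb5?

perfect 11th

B to E spans four letter names (B-C-D-E), plus an octave — that makes it an eleventh of some quality.
The perfect eleventh spans 17 semitones, and Bb3 to Eb5 is exactly 17 semitones — so this is a perfect eleventh.
(Equivalently, a compound perfect fourth: a perfect fourth plus an octave.)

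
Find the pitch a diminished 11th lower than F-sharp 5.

Counting four letter names plus an octave down from F lands on C.
A diminished eleventh spans 16 semitones, so from F#5 the target pitch is C##4.

C-double-sharp 4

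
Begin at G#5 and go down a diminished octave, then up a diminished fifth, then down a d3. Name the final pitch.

B##4

A diminished octave down from G#5 is G##4.
G##4 up a diminished fifth → D#5 (6 semitones).
Down a diminished third from D#5: B##4 (2 semitones down).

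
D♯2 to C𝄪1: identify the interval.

minor ninth

Descending from D#2 to C##1 is the same interval as ascending C##1 to D#2.
C to D spans two letter names (C-D), plus an octave: a ninth.
C##1 to D#2 is 13 semitones, a half step short of the major ninth (14), so this is minor.
(Equivalently, a compound minor second: a minor second plus an octave.)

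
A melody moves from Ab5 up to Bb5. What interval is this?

M2

A to B spans two letter names (A-B) — that makes it a second of some quality.
Ab5 to Bb5 is 2 semitones, matching the major second exactly, so the quality is major.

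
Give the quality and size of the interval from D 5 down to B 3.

minor tenth

Descending from D5 to B3 is the same interval as ascending B3 to D5.
B to D spans three letter names (B-C-D), plus an octave — that makes it a tenth of some quality.
B3 to D5 is 15 semitones, a half step short of the major tenth (16), so this is minor.
(Equivalently, a compound minor third: a minor third plus an octave.)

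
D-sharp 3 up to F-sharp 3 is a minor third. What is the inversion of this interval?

major 6th

Inverted interval numbers add to nine, so a third pairs with a sixth (3 + 6 = 9).
The quality also flips — minor becomes major — giving a major sixth.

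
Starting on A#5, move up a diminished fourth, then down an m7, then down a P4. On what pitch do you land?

B4

A diminished fourth up from A#5 is D6.
Down a minor seventh from D6: E5 (10 semitones down).
A perfect fourth down from E5 is B4.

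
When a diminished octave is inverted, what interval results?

Inverted interval numbers add to nine, so an octave pairs with a unison (8 + 1 = 9).
And diminished becomes augmented under inversion, so we get an augmented unison.

augmented unison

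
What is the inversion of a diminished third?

Interval numbers invert to sum to nine: 3 + 6 = 9, so a third inverts to a sixth.
And diminished becomes augmented under inversion, so we get an augmented sixth.

A6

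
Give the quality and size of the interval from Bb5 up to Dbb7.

B to D spans three letter names (B-C-D), plus an octave — that makes it a tenth of some quality.
Bb5 to Dbb7 spans 14 semitones — two semitones narrower than the major tenth (16) — giving a diminished tenth.
(Equivalently, a compound diminished third: a diminished third plus an octave.)

diminished 10th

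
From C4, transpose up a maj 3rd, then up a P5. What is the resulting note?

A major third up from C4 is E4.
E4 up a perfect fifth → B4 (7 semitones).

B4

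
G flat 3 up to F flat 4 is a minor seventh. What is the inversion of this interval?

The rule of nine gives the new number: 9 − 7 = 2, so a seventh becomes a second.
The quality also flips — minor becomes major — giving a major second.

major second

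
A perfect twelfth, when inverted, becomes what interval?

perfect fourth

First reduce the compound perfect twelfth to its simple form, a perfect fifth.
The rule of nine gives the new number: 9 − 5 = 4, so a fifth becomes a fourth.
And perfect stays perfect under inversion, so we get a perfect fourth.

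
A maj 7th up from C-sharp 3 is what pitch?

B-sharp 3

Seven letter names up from C: B.
A major seventh spans 11 semitones, so from C#3 the target pitch is B#3.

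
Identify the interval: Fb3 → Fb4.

F to F is the same letter name, plus an octave: an octave.
Fb3 to Fb4 is 12 semitones, matching the perfect octave exactly, so the quality is perfect.

perfect octave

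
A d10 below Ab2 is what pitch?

F#1

The tenth's letter: A down three letter names plus an octave → F.
A diminished tenth is 14 semitones; 14 semitones down from Ab2 gives F#1.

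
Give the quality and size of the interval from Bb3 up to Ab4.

B to A spans seven letter names (B-C-D-E-F-G-A), so the interval is some kind of seventh.
Bb3 to Ab4 is 10 semitones, a half step short of the major seventh (11), so this is minor.

m7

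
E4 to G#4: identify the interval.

major third

E to G spans three letter names (E-F-G), so the interval is some kind of third.
E4 to G#4 is 4 semitones, matching the major third exactly, so the quality is major.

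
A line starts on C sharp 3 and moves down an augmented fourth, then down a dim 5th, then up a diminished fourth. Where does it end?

F 2

C#3 down an augmented fourth → G2 (6 semitones).
G2 down a diminished fifth → C#2 (6 semitones).
A diminished fourth up from C#2 is F2.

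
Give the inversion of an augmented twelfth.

First reduce the compound augmented twelfth to its simple form, an augmented fifth.
Inverted interval numbers add to nine, so a fifth pairs with a fourth (5 + 4 = 9).
Quality inverts too: augmented becomes diminished. That makes the inversion a diminished fourth.

diminished 4th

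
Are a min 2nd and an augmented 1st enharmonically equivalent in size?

Yes

A minor second spans 1 semitone, and an augmented unison also spans 1 semitone — they're enharmonic.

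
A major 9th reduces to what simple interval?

Take out an octave (7 from the number): 9 − 7 = 2.
Quality carries through unchanged, so the simple form is a major second.

M2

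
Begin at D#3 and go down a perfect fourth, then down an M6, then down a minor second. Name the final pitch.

B#1

D#3 down a perfect fourth → A#2 (5 semitones).
A#2 down a major sixth → C#2 (9 semitones).
A minor second down from C#2 is B#1.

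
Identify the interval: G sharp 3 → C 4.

diminished fourth

G to C spans four letter names (G-A-B-C): a fourth.
G#3 to C4 spans 4 semitones — one semitone narrower than the perfect fourth (5) — giving a diminished fourth.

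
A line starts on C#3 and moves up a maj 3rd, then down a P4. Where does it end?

B#2

Up a major third from C#3: E#3 (4 semitones up).
Down a perfect fourth from E#3: B#2 (5 semitones down).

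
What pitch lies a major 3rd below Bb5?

The third takes the letter from B down to G.
A major third spans 4 semitones, so from Bb5 the target pitch is Gb5.

Gb5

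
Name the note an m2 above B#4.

Two letter names up from B: C.
A minor second spans 1 semitone, so from B#4 the target pitch is C#5.

C#5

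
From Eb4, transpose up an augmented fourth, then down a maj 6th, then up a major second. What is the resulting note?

Eb4 up an augmented fourth → A4 (6 semitones).
A4 down a major sixth → C4 (9 semitones).
Up a major second from C4: D4 (2 semitones up).

D4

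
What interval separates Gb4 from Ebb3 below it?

M10

Descending from Gb4 to Ebb3 is the same interval as ascending Ebb3 to Gb4.
E to G spans three letter names (E-F-G), plus an octave, so the interval is some kind of tenth.
The major tenth spans 16 semitones, and Ebb3 to Gb4 is exactly 16 semitones — so this is a major tenth.
(Equivalently, a compound major third: a major third plus an octave.)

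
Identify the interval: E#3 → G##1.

Descending from E#3 to G##1 is the same interval as ascending G##1 to E#3.
G to E spans six letter names (G-A-B-C-D-E), plus an octave, so the interval is some kind of thirteenth.
G##1 to E#3 is 20 semitones, a half step short of the major thirteenth (21), so this is minor.
(Equivalently, a compound minor sixth: a minor sixth plus an octave.)

minor thirteenth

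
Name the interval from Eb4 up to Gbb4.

diminished third

E to G spans three letter names (E-F-G): a third.
Eb4 to Gbb4 spans 2 semitones — two semitones narrower than the major third (4) — giving a diminished third.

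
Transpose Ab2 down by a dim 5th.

D2

The fifth takes the letter from A down to D.
A diminished fifth is 6 semitones; 6 semitones down from Ab2 gives D2.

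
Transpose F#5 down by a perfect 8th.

An octave keeps the letter name F, an octave down from F.
A perfect octave spans 12 semitones, so from F#5 the target pitch is F#4.

F#4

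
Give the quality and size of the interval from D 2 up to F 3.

minor 10th

D to F spans three letter names (D-E-F), plus an octave — that makes it a tenth of some quality.
D2 to F3 is 15 semitones, a half step short of the major tenth (16), so this is minor.
(Equivalently, a compound minor third: a minor third plus an octave.)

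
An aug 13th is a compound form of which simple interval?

augmented sixth

Subtracting seven from the interval number removes an octave: 13 − 7 = 6.
That makes an augmented thirteenth a compound augmented sixth — an octave plus an augmented sixth.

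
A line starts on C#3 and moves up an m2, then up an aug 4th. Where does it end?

A minor second up from C#3 is D3.
An augmented fourth up from D3 is G#3.

G#3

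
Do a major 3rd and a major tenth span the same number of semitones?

A major third spans 4 semitones; a major tenth spans 16 semitones. They differ by 12.

No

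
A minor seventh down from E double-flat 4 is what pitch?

F flat 3

Counting seven letter names down from E lands on F.
A minor seventh is 10 semitones; 10 semitones down from Ebb4 gives Fb3.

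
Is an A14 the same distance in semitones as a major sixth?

An augmented fourteenth spans 24 semitones; a major sixth spans 9 semitones. They differ by 15.

No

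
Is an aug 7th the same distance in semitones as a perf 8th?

An augmented seventh spans 12 semitones, and a perfect octave also spans 12 semitones — they're enharmonic.

Yes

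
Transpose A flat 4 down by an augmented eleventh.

The eleventh's letter: A down four letter names plus an octave → E.
An augmented eleventh spans 18 semitones, so from Ab4 the target pitch is Ebb3.

E double-flat 3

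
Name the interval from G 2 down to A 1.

Descending from G2 to A1 is the same interval as ascending A1 to G2.
A to G spans seven letter names (A-B-C-D-E-F-G), so the interval is some kind of seventh.
At 10 semitones, A1→G2 falls one short of a major seventh: minor.

minor 7th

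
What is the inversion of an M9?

m7

First reduce the compound major ninth to its simple form, a major second.
Inverted interval numbers add to nine, so a second pairs with a seventh (2 + 7 = 9).
The quality also flips — major becomes minor — giving a minor seventh.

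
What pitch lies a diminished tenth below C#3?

A##1

Three letters down from C (plus an octave) reaches A.
Moving 14 semitones down from C#3 (the size of a diminished tenth) reaches A##1.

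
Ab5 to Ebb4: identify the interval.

augmented eleventh

Descending from Ab5 to Ebb4 is the same interval as ascending Ebb4 to Ab5.
E to A spans four letter names (E-F-G-A), plus an octave, so the interval is some kind of eleventh.
Ebb4 to Ab5 spans 18 semitones — one semitone wider than the perfect eleventh (17) — giving an augmented eleventh.
(Equivalently, a compound augmented fourth: an augmented fourth plus an octave.)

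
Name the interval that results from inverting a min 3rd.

Interval numbers invert to sum to nine: 3 + 6 = 9, so a third inverts to a sixth.
The quality also flips — minor becomes major — giving a major sixth.

M6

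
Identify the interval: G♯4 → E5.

G to E spans six letter names (G-A-B-C-D-E), so the interval is some kind of sixth.
G#4 to E5 is 8 semitones, a half step short of the major sixth (9), so this is minor.

m6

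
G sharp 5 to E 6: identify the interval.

m6

G to E spans six letter names (G-A-B-C-D-E) — that makes it a sixth of some quality.
At 8 semitones, G#5→E6 falls one short of a major sixth: minor.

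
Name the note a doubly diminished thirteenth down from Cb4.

E#2

Counting six letter names plus an octave down from C lands on E.
A doubly diminished thirteenth spans 18 semitones, so from Cb4 the target pitch is E#2.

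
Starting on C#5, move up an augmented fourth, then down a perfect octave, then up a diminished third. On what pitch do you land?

A4

Up an augmented fourth from C#5: F##5 (6 semitones up).
A perfect octave down from F##5 is F##4.
F##4 up a diminished third → A4 (2 semitones).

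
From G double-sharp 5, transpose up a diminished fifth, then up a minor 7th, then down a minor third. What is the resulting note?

G##5 up a diminished fifth → D#6 (6 semitones).
D#6 up a minor seventh → C#7 (10 semitones).
Down a minor third from C#7: A#6 (3 semitones down).

A sharp 6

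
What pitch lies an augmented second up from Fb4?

G4

Counting two letter names up from F lands on G.
An augmented second is 3 semitones; 3 semitones up from Fb4 gives G4.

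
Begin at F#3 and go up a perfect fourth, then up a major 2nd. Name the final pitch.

C#4

A perfect fourth up from F#3 is B3.
Up a major second from B3: C#4 (2 semitones up).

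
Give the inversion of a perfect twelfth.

P4

First reduce the compound perfect twelfth to its simple form, a perfect fifth.
Interval numbers invert to sum to nine: 5 + 4 = 9, so a fifth inverts to a fourth.
Quality inverts too: perfect stays perfect. That makes the inversion a perfect fourth.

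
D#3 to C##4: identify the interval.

D to C spans seven letter names (D-E-F-G-A-B-C), so the interval is some kind of seventh.
Counting semitones, D#3→C##4 is 11, which is the major seventh.

major seventh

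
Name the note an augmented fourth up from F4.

B4

Four letter names up from F: B.
Moving 6 semitones up from F4 (the size of an augmented fourth) reaches B4.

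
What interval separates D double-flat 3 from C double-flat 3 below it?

Descending from Dbb3 to Cbb3 is the same interval as ascending Cbb3 to Dbb3.
C to D spans two letter names (C-D): a second.
The major second spans 2 semitones, and Cbb3 to Dbb3 is exactly 2 semitones — so this is a major second.

major second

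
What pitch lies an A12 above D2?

Counting five letter names plus an octave up from D lands on A.
An augmented twelfth spans 20 semitones, so from D2 the target pitch is A#3.

A#3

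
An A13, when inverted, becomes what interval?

diminished 3rd

First reduce the compound augmented thirteenth to its simple form, an augmented sixth.
The rule of nine gives the new number: 9 − 6 = 3, so a sixth becomes a third.
Quality inverts too: augmented becomes diminished. That makes the inversion a diminished third.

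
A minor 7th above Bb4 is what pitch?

Counting seven letter names up from B lands on A.
Moving 10 semitones up from Bb4 (the size of a minor seventh) reaches Ab5.

Ab5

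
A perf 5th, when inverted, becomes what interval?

perfect fourth

The rule of nine gives the new number: 9 − 5 = 4, so a fifth becomes a fourth.
Quality inverts too: perfect stays perfect. That makes the inversion a perfect fourth.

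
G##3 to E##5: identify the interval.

G to E spans six letter names (G-A-B-C-D-E), plus an octave, so the interval is some kind of thirteenth.
Counting semitones, G##3→E##5 is 21, which is the major thirteenth.
(Equivalently, a compound major sixth: a major sixth plus an octave.)

major thirteenth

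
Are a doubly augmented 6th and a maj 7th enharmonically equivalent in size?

Both span 11 semitones: a doubly augmented sixth and a major seventh are the same chromatic distance.

Yes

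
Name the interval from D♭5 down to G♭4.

Descending from Db5 to Gb4 is the same interval as ascending Gb4 to Db5.
G to D spans five letter names (G-A-B-C-D): a fifth.
The perfect fifth spans 7 semitones, and Gb4 to Db5 is exactly 7 semitones — so this is a perfect fifth.

perfect fifth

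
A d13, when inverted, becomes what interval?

First reduce the compound diminished thirteenth to its simple form, a diminished sixth.
Interval numbers invert to sum to nine: 6 + 3 = 9, so a sixth inverts to a third.
The quality also flips — diminished becomes augmented — giving an augmented third.

A3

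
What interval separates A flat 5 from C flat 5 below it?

major sixth

Descending from Ab5 to Cb5 is the same interval as ascending Cb5 to Ab5.
C to A spans six letter names (C-D-E-F-G-A), so the interval is some kind of sixth.
The major sixth spans 9 semitones, and Cb5 to Ab5 is exactly 9 semitones — so this is a major sixth.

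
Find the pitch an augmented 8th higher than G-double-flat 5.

G-flat 6

An octave keeps the letter name G, an octave up from G.
An augmented octave spans 13 semitones, so from Gbb5 the target pitch is Gb6.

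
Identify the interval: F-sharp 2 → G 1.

major seventh

Descending from F#2 to G1 is the same interval as ascending G1 to F#2.
G to F spans seven letter names (G-A-B-C-D-E-F): a seventh.
G1 to F#2 is 11 semitones, matching the major seventh exactly, so the quality is major.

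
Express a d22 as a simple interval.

Take out 2 octaves (14 from the number): 22 − 14 = 8.
So a diminished twenty-second is 2 octaves plus a diminished octave. The quality is unchanged.

diminished octave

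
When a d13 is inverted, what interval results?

augmented 3rd

First reduce the compound diminished thirteenth to its simple form, a diminished sixth.
Inverted interval numbers add to nine, so a sixth pairs with a third (6 + 3 = 9).
The quality also flips — diminished becomes augmented — giving an augmented third.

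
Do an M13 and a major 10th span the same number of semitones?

No

21 semitones (major thirteenth) vs 16 semitones (major tenth): not equal.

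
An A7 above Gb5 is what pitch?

Seven letter names up from G: F.
An augmented seventh is 12 semitones; 12 semitones up from Gb5 gives F#6.

F#6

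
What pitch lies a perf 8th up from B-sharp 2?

B-sharp 3

For an octave the letter name doesn't change: still B, an octave up.
A perfect octave is 12 semitones; 12 semitones up from B#2 gives B#3.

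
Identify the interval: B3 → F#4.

B to F spans five letter names (B-C-D-E-F), so the interval is some kind of fifth.
B3 to F#4 is 7 semitones, matching the perfect fifth exactly, so the quality is perfect.

perfect fifth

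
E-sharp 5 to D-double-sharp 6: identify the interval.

E to D spans seven letter names (E-F-G-A-B-C-D), so the interval is some kind of seventh.
E#5 to D##6 is 11 semitones, matching the major seventh exactly, so the quality is major.

major seventh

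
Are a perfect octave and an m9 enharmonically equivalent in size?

No

A perfect octave spans 12 semitones; a minor ninth spans 13 semitones. They differ by 1.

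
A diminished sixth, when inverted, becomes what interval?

A3

The rule of nine gives the new number: 9 − 6 = 3, so a sixth becomes a third.
And diminished becomes augmented under inversion, so we get an augmented third.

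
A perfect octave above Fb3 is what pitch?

The letter stays F (same as the start), shifted an octave up.
A perfect octave spans 12 semitones, so from Fb3 the target pitch is Fb4.

Fb4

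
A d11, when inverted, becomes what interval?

A5

First reduce the compound diminished eleventh to its simple form, a diminished fourth.
Inverted interval numbers add to nine, so a fourth pairs with a fifth (4 + 5 = 9).
And diminished becomes augmented under inversion, so we get an augmented fifth.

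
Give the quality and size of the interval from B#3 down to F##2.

perfect eleventh

Descending from B#3 to F##2 is the same interval as ascending F##2 to B#3.
F to B spans four letter names (F-G-A-B), plus an octave: an eleventh.
The perfect eleventh spans 17 semitones, and F##2 to B#3 is exactly 17 semitones — so this is a perfect eleventh.
(Equivalently, a compound perfect fourth: a perfect fourth plus an octave.)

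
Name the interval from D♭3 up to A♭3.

D to A spans five letter names (D-E-F-G-A) — that makes it a fifth of some quality.
Counting semitones, Db3→Ab3 is 7, which is the perfect fifth.

P5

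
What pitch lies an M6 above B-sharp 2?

G-double-sharp 3

The sixth takes the letter from B up to G.
A major sixth is 9 semitones; 9 semitones up from B#2 gives G##3.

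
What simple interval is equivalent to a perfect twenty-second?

Take out 2 octaves (14 from the number): 22 − 14 = 8.
So a perfect twenty-second is 2 octaves plus a perfect octave. The quality is unchanged.

perfect 8th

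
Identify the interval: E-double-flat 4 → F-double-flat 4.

E to F spans two letter names (E-F) — that makes it a second of some quality.
A major second would be 2 semitones, but Ebb4 to Fbb4 is 1 — one semitone narrower, making it a minor second.

minor 2nd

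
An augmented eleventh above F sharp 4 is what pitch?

Four letters up from F (plus an octave) reaches B.
Moving 18 semitones up from F#4 (the size of an augmented eleventh) reaches B#5.

B sharp 5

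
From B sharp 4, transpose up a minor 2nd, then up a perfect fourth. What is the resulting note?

B#4 up a minor second → C#5 (1 semitone).
A perfect fourth up from C#5 is F#5.

F sharp 5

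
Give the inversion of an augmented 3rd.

diminished sixth

Interval numbers invert to sum to nine: 3 + 6 = 9, so a third inverts to a sixth.
Quality inverts too: augmented becomes diminished. That makes the inversion a diminished sixth.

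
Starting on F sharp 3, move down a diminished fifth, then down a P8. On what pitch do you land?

Down a diminished fifth from F#3: B#2 (6 semitones down).
A perfect octave down from B#2 is B#1.

B sharp 1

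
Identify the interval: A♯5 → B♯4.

Descending from A#5 to B#4 is the same interval as ascending B#4 to A#5.
B to A spans seven letter names (B-C-D-E-F-G-A), so the interval is some kind of seventh.
At 10 semitones, B#4→A#5 falls one short of a major seventh: minor.

minor seventh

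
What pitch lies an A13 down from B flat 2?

D double-flat 1

Six letters down from B (plus an octave) reaches D.
An augmented thirteenth spans 22 semitones, so from Bb2 the target pitch is Dbb1.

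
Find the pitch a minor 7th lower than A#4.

B#3

Seven letter names down from A: B.
A minor seventh spans 10 semitones, so from A#4 the target pitch is B#3.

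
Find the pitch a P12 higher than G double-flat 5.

D double-flat 7

Counting five letter names plus an octave up from G lands on D.
A perfect twelfth is 19 semitones; 19 semitones up from Gbb5 gives Dbb7.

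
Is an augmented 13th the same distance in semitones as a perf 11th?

An augmented thirteenth spans 22 semitones; a perfect eleventh spans 17 semitones. They differ by 5.

No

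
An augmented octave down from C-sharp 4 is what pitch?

For an octave the letter name doesn't change: still C, an octave down.
An augmented octave is 13 semitones; 13 semitones down from C#4 gives C3.

C 3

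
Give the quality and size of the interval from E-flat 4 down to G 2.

minor 13th

Descending from Eb4 to G2 is the same interval as ascending G2 to Eb4.
G to E spans six letter names (G-A-B-C-D-E), plus an octave: a thirteenth.
A major thirteenth would be 21 semitones, but G2 to Eb4 is 20 — one semitone narrower, making it a minor thirteenth.
(Equivalently, a compound minor sixth: a minor sixth plus an octave.)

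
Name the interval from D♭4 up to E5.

D to E spans two letter names (D-E), plus an octave, so the interval is some kind of ninth.
The major ninth is 14 semitones; here we have 15, one semitone wider: augmented.
(Equivalently, a compound augmented second: an augmented second plus an octave.)

augmented ninth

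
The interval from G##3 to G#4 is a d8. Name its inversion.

Inverted interval numbers add to nine, so an octave pairs with a unison (8 + 1 = 9).
And diminished becomes augmented under inversion, so we get an augmented unison.

A1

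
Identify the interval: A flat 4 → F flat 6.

minor thirteenth

A to F spans six letter names (A-B-C-D-E-F), plus an octave, so the interval is some kind of thirteenth.
At 20 semitones, Ab4→Fb6 falls one short of a major thirteenth: minor.
(Equivalently, a compound minor sixth: a minor sixth plus an octave.)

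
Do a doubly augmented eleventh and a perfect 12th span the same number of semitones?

Yes

Both span 19 semitones: a doubly augmented eleventh and a perfect twelfth are the same chromatic distance.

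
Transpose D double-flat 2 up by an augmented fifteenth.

A fifteenth keeps the letter name D, two octaves up from D.
An augmented fifteenth spans 25 semitones, so from Dbb2 the target pitch is Db4.

D flat 4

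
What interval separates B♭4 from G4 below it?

minor 3rd

Descending from Bb4 to G4 is the same interval as ascending G4 to Bb4.
G to B spans three letter names (G-A-B) — that makes it a third of some quality.
At 3 semitones, G4→Bb4 falls one short of a major third: minor.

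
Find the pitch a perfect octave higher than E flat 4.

The letter stays E (same as the start), shifted an octave up.
Moving 12 semitones up from Eb4 (the size of a perfect octave) reaches Eb5.

E flat 5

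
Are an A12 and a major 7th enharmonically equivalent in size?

No

20 semitones (augmented twelfth) vs 11 semitones (major seventh): not equal.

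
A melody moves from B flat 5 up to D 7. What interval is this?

B to D spans three letter names (B-C-D), plus an octave: a tenth.
Counting semitones, Bb5→D7 is 16, which is the major tenth.
(Equivalently, a compound major third: a major third plus an octave.)

major tenth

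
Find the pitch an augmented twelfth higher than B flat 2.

F sharp 4

Five letters up from B (plus an octave) reaches F.
An augmented twelfth is 20 semitones; 20 semitones up from Bb2 gives F#4.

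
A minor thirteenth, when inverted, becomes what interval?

First reduce the compound minor thirteenth to its simple form, a minor sixth.
Inverted interval numbers add to nine, so a sixth pairs with a third (6 + 3 = 9).
Quality inverts too: minor becomes major. That makes the inversion a major third.

major 3rd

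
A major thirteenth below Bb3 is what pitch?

Db2

The thirteenth's letter: B down six letter names plus an octave → D.
Moving 21 semitones down from Bb3 (the size of a major thirteenth) reaches Db2.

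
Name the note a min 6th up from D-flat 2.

B-double-flat 2

The sixth takes the letter from D up to B.
Moving 8 semitones up from Db2 (the size of a minor sixth) reaches Bbb2.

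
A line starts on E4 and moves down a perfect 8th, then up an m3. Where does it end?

G3

E4 down a perfect octave → E3 (12 semitones).
A minor third up from E3 is G3.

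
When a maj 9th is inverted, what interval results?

minor seventh

First reduce the compound major ninth to its simple form, a major second.
Interval numbers invert to sum to nine: 2 + 7 = 9, so a second inverts to a seventh.
Quality inverts too: major becomes minor. That makes the inversion a minor seventh.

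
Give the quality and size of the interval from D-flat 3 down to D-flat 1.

perfect 15th

Descending from Db3 to Db1 is the same interval as ascending Db1 to Db3.
D to D is the same letter name, plus 2 octaves — that makes it a fifteenth of some quality.
Db1 to Db3 is 24 semitones, matching the perfect fifteenth exactly, so the quality is perfect.
(Equivalently, a compound perfect octave: a perfect octave plus an octave.)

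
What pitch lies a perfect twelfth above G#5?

Counting five letter names plus an octave up from G lands on D.
A perfect twelfth is 19 semitones; 19 semitones up from G#5 gives D#7.

D#7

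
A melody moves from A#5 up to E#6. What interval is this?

A to E spans five letter names (A-B-C-D-E) — that makes it a fifth of some quality.
The perfect fifth spans 7 semitones, and A#5 to E#6 is exactly 7 semitones — so this is a perfect fifth.

perfect 5th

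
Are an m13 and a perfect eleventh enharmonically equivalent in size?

20 semitones (minor thirteenth) vs 17 semitones (perfect eleventh): not equal.

No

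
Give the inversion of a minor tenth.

M6

First reduce the compound minor tenth to its simple form, a minor third.
The rule of nine gives the new number: 9 − 3 = 6, so a third becomes a sixth.
Quality inverts too: minor becomes major. That makes the inversion a major sixth.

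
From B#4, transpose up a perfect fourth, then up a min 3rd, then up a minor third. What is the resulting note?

A perfect fourth up from B#4 is E#5.
E#5 up a minor third → G#5 (3 semitones).
A minor third up from G#5 is B5.

B5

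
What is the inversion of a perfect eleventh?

First reduce the compound perfect eleventh to its simple form, a perfect fourth.
The rule of nine gives the new number: 9 − 4 = 5, so a fourth becomes a fifth.
The quality also flips — perfect stays perfect — giving a perfect fifth.

perfect fifth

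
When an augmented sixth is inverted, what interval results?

d3

The rule of nine gives the new number: 9 − 6 = 3, so a sixth becomes a third.
Quality inverts too: augmented becomes diminished. That makes the inversion a diminished third.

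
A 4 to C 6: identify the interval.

m10

A to C spans three letter names (A-B-C), plus an octave: a tenth.
A4 to C6 is 15 semitones, a half step short of the major tenth (16), so this is minor.
(Equivalently, a compound minor third: a minor third plus an octave.)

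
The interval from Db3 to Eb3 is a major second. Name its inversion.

Inverted interval numbers add to nine, so a second pairs with a seventh (2 + 7 = 9).
The quality also flips — major becomes minor — giving a minor seventh.

minor seventh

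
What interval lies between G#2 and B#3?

G to B spans three letter names (G-A-B), plus an octave: a tenth.
G#2 to B#3 is 16 semitones, matching the major tenth exactly, so the quality is major.
(Equivalently, a compound major third: a major third plus an octave.)

major tenth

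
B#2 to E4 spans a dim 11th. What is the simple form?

d4

Take out an octave (7 from the number): 11 − 7 = 4.
That makes a diminished eleventh a compound diminished fourth — an octave plus a diminished fourth.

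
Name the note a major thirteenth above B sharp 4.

Six letters up from B (plus an octave) reaches G.
A major thirteenth spans 21 semitones, so from B#4 the target pitch is G##6.

G double-sharp 6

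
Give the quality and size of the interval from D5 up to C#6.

major seventh

D to C spans seven letter names (D-E-F-G-A-B-C) — that makes it a seventh of some quality.
Counting semitones, D5→C#6 is 11, which is the major seventh.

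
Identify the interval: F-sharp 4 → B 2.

P12

Descending from F#4 to B2 is the same interval as ascending B2 to F#4.
B to F spans five letter names (B-C-D-E-F), plus an octave, so the interval is some kind of twelfth.
B2 to F#4 is 19 semitones, matching the perfect twelfth exactly, so the quality is perfect.
(Equivalently, a compound perfect fifth: a perfect fifth plus an octave.)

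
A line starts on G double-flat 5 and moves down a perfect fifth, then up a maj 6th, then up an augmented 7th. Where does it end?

Gbb5 down a perfect fifth → Cbb5 (7 semitones).
Up a major sixth from Cbb5: Abb5 (9 semitones up).
Up an augmented seventh from Abb5: G6 (12 semitones up).

G 6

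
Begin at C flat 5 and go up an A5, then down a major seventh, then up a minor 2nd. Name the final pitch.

B double-flat 4

Up an augmented fifth from Cb5: G5 (8 semitones up).
Down a major seventh from G5: Ab4 (11 semitones down).
A minor second up from Ab4 is Bbb4.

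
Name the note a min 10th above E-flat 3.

G-flat 4

Three letters up from E (plus an octave) reaches G.
Moving 15 semitones up from Eb3 (the size of a minor tenth) reaches Gb4.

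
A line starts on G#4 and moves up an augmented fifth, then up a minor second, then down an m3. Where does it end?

G#4 up an augmented fifth → D##5 (8 semitones).
Up a minor second from D##5: E#5 (1 semitone up).
A minor third down from E#5 is C##5.

C##5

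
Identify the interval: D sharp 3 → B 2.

Descending from D#3 to B2 is the same interval as ascending B2 to D#3.
B to D spans three letter names (B-C-D), so the interval is some kind of third.
Counting semitones, B2→D#3 is 4, which is the major third.

major third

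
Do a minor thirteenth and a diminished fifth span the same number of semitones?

A minor thirteenth is 20 semitones but a diminished fifth is 6 semitones — different sizes.

No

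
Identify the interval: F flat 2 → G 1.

Descending from Fb2 to G1 is the same interval as ascending G1 to Fb2.
G to F spans seven letter names (G-A-B-C-D-E-F): a seventh.
The major seventh is 11 semitones; here we have 9, two semitones narrower: diminished.

diminished seventh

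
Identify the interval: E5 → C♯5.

m3

Descending from E5 to C#5 is the same interval as ascending C#5 to E5.
C to E spans three letter names (C-D-E), so the interval is some kind of third.
A major third would be 4 semitones, but C#5 to E5 is 3 — one semitone narrower, making it a minor third.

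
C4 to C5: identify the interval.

perfect 8th

C to C is the same letter name, plus an octave, so the interval is some kind of octave.
Counting semitones, C4→C5 is 12, which is the perfect octave.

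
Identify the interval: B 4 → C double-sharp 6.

augmented ninth

B to C spans two letter names (B-C), plus an octave: a ninth.
B4 to C##6 spans 15 semitones — one semitone wider than the major ninth (14) — giving an augmented ninth.
(Equivalently, a compound augmented second: an augmented second plus an octave.)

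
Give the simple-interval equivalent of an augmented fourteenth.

A7

Each octave removed subtracts seven from the number: 14 − 7 = 7.
Quality carries through unchanged, so the simple form is an augmented seventh.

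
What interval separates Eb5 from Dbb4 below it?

Descending from Eb5 to Dbb4 is the same interval as ascending Dbb4 to Eb5.
D to E spans two letter names (D-E), plus an octave, so the interval is some kind of ninth.
Dbb4 to Eb5 spans 15 semitones — one semitone wider than the major ninth (14) — giving an augmented ninth.
(Equivalently, a compound augmented second: an augmented second plus an octave.)

A9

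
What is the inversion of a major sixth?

minor third

The rule of nine gives the new number: 9 − 6 = 3, so a sixth becomes a third.
And major becomes minor under inversion, so we get a minor third.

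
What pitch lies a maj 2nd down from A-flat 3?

Two letter names down from A: G.
A major second spans 2 semitones, so from Ab3 the target pitch is Gb3.

G-flat 3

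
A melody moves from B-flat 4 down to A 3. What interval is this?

minor ninth

Descending from Bb4 to A3 is the same interval as ascending A3 to Bb4.
A to B spans two letter names (A-B), plus an octave: a ninth.
A3 to Bb4 is 13 semitones, a half step short of the major ninth (14), so this is minor.
(Equivalently, a compound minor second: a minor second plus an octave.)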